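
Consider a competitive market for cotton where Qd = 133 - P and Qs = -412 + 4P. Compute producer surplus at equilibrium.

Equilibrium: 133 - P = -412 + 4P gives P* = 109, Q* = 24.
Supply starts at P = 103 (where Qs = 0).
PS = ½(109 − 103)(24) = 72.

Producer surplus = 72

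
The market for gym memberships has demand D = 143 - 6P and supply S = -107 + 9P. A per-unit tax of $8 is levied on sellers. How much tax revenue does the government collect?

Tax revenue = 113.6

Pre-tax equilibrium: P* = 50/3, Q* = 43.
Tax on sellers shifts supply to S = -107 + 9(P − 8) = -179 + 9P.
143 - 6P = -179 + 9P gives buyer price Pb = 322/15; sellers receive Ps = 322/15 − 8 = 202/15.
New quantity: Q = 143 − 6(322/15) = 14.2.
Revenue = 8 × 14.2 = 113.6.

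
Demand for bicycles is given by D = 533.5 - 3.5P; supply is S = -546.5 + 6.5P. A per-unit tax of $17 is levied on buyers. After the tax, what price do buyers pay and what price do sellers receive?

Buyers pay $119.05, sellers receive $102.05

Pre-tax equilibrium: P* = 108, Q* = 155.5.
Tax on buyers shifts demand to D = 533.5 − 3.5(P + 17) = 474 - 3.5P.
474 - 3.5P = -546.5 + 6.5P gives seller price Ps = 102.05; buyers pay Pb = 102.05 + 17 = 119.05.
New quantity: Q = 533.5 − 3.5(119.05) = 116.825.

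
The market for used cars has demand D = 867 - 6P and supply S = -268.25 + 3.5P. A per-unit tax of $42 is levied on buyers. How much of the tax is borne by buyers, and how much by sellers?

Buyers bear 294/19, sellers bear 504/19

Pre-tax equilibrium: P* = 119.5, Q* = 150.
Tax on buyers shifts demand to D = 867 − 6(P + 42) = 615 - 6P.
615 - 6P = -268.25 + 3.5P gives seller price Ps = 3533/38; buyers pay Pb = 3533/38 + 42 = 5129/38.
New quantity: Q = 867 − 6(5129/38) = 1086/19.
Buyer burden = 5129/38 − 119.5 = 294/19; seller burden = 119.5 − 3533/38 = 504/19.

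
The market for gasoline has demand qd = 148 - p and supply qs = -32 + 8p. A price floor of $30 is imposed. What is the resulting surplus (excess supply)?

Surplus = 90

Equilibrium price would be p* = 20, so the floor at 30 binds.
At p = 30: qd = 118, qs = 208.
Surplus = 208 − 118 = 90.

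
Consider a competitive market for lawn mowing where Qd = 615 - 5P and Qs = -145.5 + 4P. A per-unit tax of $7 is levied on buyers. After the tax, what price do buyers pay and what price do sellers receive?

Pre-tax equilibrium: P* = 84.5, Q* = 192.5.
Tax on buyers shifts demand to Qd = 615 − 5(P + 7) = 580 - 5P.
580 - 5P = -145.5 + 4P gives seller price Ps = 1451/18; buyers pay Pb = 1451/18 + 7 = 1577/18.
New quantity: Q = 615 − 5(1577/18) = 3185/18.

Buyers pay 1577/18, sellers receive 1451/18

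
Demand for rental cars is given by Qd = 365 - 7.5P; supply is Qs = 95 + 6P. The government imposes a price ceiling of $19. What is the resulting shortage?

Equilibrium price would be P* = 20, so the ceiling at 19 binds.
At P = 19: Qd = 365 − 7.5(19) = 222.5, Qs = 95 + 6(19) = 209.
Shortage = 222.5 − 209 = 13.5.

Shortage = 13.5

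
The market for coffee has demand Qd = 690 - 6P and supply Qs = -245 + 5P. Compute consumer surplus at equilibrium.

Consumer surplus = 2700

Equilibrium: 690 - 6P = -245 + 5P gives P* = 85, Q* = 180.
Demand choke price (Qd = 0): P = 115.
CS = ½(115 − 85)(180) = 2700.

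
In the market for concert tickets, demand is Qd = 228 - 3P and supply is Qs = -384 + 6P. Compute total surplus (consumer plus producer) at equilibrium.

Total surplus = 144

Equilibrium: 228 - 3P = -384 + 6P gives P* = 68, Q* = 24.
Demand choke price: P = 76; supply starts at P = 64.
CS = ½(76 − 68)(24) = 96; PS = ½(68 − 64)(24) = 48.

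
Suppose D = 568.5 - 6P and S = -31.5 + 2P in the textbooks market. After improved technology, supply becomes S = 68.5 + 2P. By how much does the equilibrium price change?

ΔP = -12.5

Original equilibrium: P* = 75, Q* = 118.5.
New equilibrium: 568.5 - 6P = 68.5 + 2P, so 500 = 8P and P' = 62.5; Q' = 568.5 − 6(62.5) = 193.5.
Change in price: 62.5 − 75 = -12.5.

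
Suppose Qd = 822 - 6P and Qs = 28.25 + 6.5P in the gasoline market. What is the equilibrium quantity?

Q* = 441

Set Qd = Qs: 822 - 6P = 28.25 + 6.5P.
793.75 = 12.5P, so P* = 63.5.
Q* = 822 − 6(63.5) = 441.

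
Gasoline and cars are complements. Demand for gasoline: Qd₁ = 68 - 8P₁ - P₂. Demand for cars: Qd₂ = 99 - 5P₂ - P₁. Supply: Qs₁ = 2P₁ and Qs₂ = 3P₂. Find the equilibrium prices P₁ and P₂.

Market 1: 68 - 8P₁ - P₂ = 2P₁ → 10P₁ + P₂ = 68.
Market 2: 8P₂ + P₁ = 99.
Eliminating P₂: 8×(1) − 1×(2) gives 79P₁ = 445, so P₁ = 445/79.
Back-substitute into (2): P₂ = (99 − 1×445/79) / 8 = 922/79.

P₁ = 445/79, P₂ = 922/79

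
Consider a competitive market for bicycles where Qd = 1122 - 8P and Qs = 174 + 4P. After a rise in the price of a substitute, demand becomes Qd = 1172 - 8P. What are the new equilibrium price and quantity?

Original equilibrium: P* = 79, Q* = 490.
New equilibrium: 1172 - 8P = 174 + 4P, so 998 = 12P and P' = 499/6; Q' = 1172 − 8(499/6) = 1520/3.

P' = 499/6, Q' = 1520/3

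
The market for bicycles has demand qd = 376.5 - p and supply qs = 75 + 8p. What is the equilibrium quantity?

q* = 343

Set qd = qs: 376.5 - p = 75 + 8p.
301.5 = 9p, so p* = 33.5.
q* = 376.5 − 1(33.5) = 343.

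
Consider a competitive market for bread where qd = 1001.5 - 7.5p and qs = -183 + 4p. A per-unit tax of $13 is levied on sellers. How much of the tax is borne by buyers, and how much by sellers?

Pre-tax equilibrium: p* = 103, q* = 229.
Tax on sellers shifts supply to qs = -183 + 4(p − 13) = -235 + 4p.
1001.5 - 7.5p = -235 + 4p gives buyer price pb = 2473/23; sellers receive ps = 2473/23 − 13 = 2174/23.
New quantity: q = 1001.5 − 7.5(2473/23) = 4487/23.
Buyer burden = 2473/23 − 103 = 104/23; seller burden = 103 − 2174/23 = 195/23.

Buyers bear 104/23, sellers bear 195/23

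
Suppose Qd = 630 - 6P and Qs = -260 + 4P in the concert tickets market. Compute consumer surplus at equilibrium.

Consumer surplus = 768

Equilibrium: 630 - 6P = -260 + 4P gives P* = 89, Q* = 96.
Demand choke price (Qd = 0): P = 105.
CS = ½(105 − 89)(96) = 768.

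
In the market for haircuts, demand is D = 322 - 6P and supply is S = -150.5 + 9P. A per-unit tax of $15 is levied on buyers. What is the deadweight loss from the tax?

Pre-tax equilibrium: P* = 31.5, Q* = 133.
Tax on buyers shifts demand to D = 322 − 6(P + 15) = 232 - 6P.
232 - 6P = -150.5 + 9P gives seller price Ps = 25.5; buyers pay Pb = 25.5 + 15 = 40.5.
New quantity: Q = 322 − 6(40.5) = 79.
DWL = ½ × 15 × (133 − 79) = 405.

Deadweight loss = 405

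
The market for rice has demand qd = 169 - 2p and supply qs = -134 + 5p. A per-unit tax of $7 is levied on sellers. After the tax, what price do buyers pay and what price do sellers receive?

Pre-tax equilibrium: p* = 303/7, q* = 577/7.
Tax on sellers shifts supply to qs = -134 + 5(p − 7) = -169 + 5p.
169 - 2p = -169 + 5p gives buyer price pb = 338/7; sellers receive ps = 338/7 − 7 = 289/7.
New quantity: q = 169 − 2(338/7) = 507/7.

Buyers pay 338/7, sellers receive 289/7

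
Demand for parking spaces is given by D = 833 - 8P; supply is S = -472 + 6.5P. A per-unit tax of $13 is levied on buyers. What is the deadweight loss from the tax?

Deadweight loss = 8788/29

Pre-tax equilibrium: P* = 90, Q* = 113.
Tax on buyers shifts demand to D = 833 − 8(P + 13) = 729 - 8P.
729 - 8P = -472 + 6.5P gives seller price Ps = 2402/29; buyers pay Pb = 2402/29 + 13 = 2779/29.
New quantity: Q = 833 − 8(2779/29) = 1925/29.
DWL = ½ × 13 × (113 − 1925/29) = 8788/29.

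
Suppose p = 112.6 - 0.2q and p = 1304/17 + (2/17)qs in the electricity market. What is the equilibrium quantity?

Set the two price expressions equal: 112.6 - 0.2q = 1304/17 + (2/17)q.
3051/85 = (27/85)q, so q* = 113.
p* = 112.6 − (0.2)(113) = 90.

q* = 113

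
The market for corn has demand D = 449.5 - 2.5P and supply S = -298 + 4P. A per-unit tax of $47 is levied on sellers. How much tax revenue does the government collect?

Tax revenue = 54802/13

Pre-tax equilibrium: P* = 115, Q* = 162.
Tax on sellers shifts supply to S = -298 + 4(P − 47) = -486 + 4P.
449.5 - 2.5P = -486 + 4P gives buyer price Pb = 1871/13; sellers receive Ps = 1871/13 − 47 = 1260/13.
New quantity: Q = 449.5 − 2.5(1871/13) = 1166/13.
Revenue = 47 × 1166/13 = 54802/13.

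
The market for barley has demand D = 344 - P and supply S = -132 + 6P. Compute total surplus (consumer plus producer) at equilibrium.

Total surplus = 44436

Equilibrium: 344 - P = -132 + 6P gives P* = 68, Q* = 276.
Demand choke price: P = 344; supply starts at P = 22.
CS = ½(344 − 68)(276) = 38088; PS = ½(68 − 22)(276) = 6348.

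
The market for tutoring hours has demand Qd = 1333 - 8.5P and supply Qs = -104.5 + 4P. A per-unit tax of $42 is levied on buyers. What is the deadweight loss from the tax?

Pre-tax equilibrium: P* = 115, Q* = 355.5.
Tax on buyers shifts demand to Qd = 1333 − 8.5(P + 42) = 976 - 8.5P.
976 - 8.5P = -104.5 + 4P gives seller price Ps = 86.44; buyers pay Pb = 86.44 + 42 = 128.44.
New quantity: Q = 1333 − 8.5(128.44) = 241.26.
DWL = ½ × 42 × (355.5 − 241.26) = 2399.04.

Deadweight loss = 2399.04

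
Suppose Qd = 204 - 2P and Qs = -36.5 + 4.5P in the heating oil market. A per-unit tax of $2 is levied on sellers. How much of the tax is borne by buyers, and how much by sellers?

Buyers bear 18/13, sellers bear 8/13

Pre-tax equilibrium: P* = 37, Q* = 130.
Tax on sellers shifts supply to Qs = -36.5 + 4.5(P − 2) = -45.5 + 4.5P.
204 - 2P = -45.5 + 4.5P gives buyer price Pb = 499/13; sellers receive Ps = 499/13 − 2 = 473/13.
New quantity: Q = 204 − 2(499/13) = 1654/13.
Buyer burden = 499/13 − 37 = 18/13; seller burden = 37 − 473/13 = 8/13.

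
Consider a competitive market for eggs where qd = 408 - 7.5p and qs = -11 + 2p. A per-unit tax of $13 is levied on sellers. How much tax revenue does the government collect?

Pre-tax equilibrium: p* = 838/19, q* = 1467/19.
Tax on sellers shifts supply to qs = -11 + 2(p − 13) = -37 + 2p.
408 - 7.5p = -37 + 2p gives buyer price pb = 890/19; sellers receive ps = 890/19 − 13 = 643/19.
New quantity: q = 408 − 7.5(890/19) = 1077/19.
Revenue = 13 × 1077/19 = 14001/19.

Tax revenue = 14001/19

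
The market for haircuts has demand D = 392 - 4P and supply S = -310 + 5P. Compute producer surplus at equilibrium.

Equilibrium: 392 - 4P = -310 + 5P gives P* = 78, Q* = 80.
Supply starts at P = 62 (where S = 0).
PS = ½(78 − 62)(80) = 640.

Producer surplus = 640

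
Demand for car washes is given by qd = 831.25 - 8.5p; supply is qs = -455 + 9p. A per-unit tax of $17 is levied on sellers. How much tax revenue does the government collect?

Tax revenue = 157301/70

Pre-tax equilibrium: p* = 73.5, q* = 206.5.
Tax on sellers shifts supply to qs = -455 + 9(p − 17) = -608 + 9p.
831.25 - 8.5p = -608 + 9p gives buyer price pb = 5757/70; sellers receive ps = 5757/70 − 17 = 4567/70.
New quantity: q = 831.25 − 8.5(5757/70) = 9253/70.
Revenue = 17 × 9253/70 = 157301/70.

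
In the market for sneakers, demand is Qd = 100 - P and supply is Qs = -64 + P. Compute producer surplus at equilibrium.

Producer surplus = 162

Equilibrium: 100 - P = -64 + P gives P* = 82, Q* = 18.
Supply starts at P = 64 (where Qs = 0).
PS = ½(82 − 64)(18) = 162.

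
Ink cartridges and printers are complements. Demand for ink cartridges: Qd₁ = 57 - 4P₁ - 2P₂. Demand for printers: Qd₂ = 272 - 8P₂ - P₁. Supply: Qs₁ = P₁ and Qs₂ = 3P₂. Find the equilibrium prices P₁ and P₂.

P₁ = 83/53, P₂ = 1303/53

Market 1: 57 - 4P₁ - 2P₂ = P₁ → 5P₁ + 2P₂ = 57.
Market 2: 11P₂ + P₁ = 272.
Eliminating P₂: 11×(1) − 2×(2) gives 53P₁ = 83, so P₁ = 83/53.
Back-substitute into (2): P₂ = (272 − 1×83/53) / 11 = 1303/53.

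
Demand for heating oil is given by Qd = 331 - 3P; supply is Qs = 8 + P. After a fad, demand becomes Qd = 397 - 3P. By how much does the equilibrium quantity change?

ΔQ = 16.5

Original equilibrium: P* = 80.75, Q* = 88.75.
New equilibrium: 397 - 3P = 8 + P, so 389 = 4P and P' = 97.25; Q' = 397 − 3(97.25) = 105.25.
Change in quantity: 105.25 − 88.75 = 16.5.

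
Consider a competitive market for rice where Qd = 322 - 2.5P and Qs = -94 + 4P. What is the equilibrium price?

P* = 64

Set Qd = Qs: 322 - 2.5P = -94 + 4P.
416 = 6.5P, so P* = 64.
Q* = 322 − 2.5(64) = 162.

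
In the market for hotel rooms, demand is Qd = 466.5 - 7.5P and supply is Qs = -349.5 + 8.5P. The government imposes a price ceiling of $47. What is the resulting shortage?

Shortage = 64

Equilibrium price would be P* = 51, so the ceiling at 47 binds.
At P = 47: Qd = 466.5 − 7.5(47) = 114, Qs = -349.5 + 8.5(47) = 50.
Shortage = 114 − 50 = 64.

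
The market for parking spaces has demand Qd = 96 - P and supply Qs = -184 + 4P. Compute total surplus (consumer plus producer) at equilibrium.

Total surplus = 1000

Equilibrium: 96 - P = -184 + 4P gives P* = 56, Q* = 40.
Demand choke price: P = 96; supply starts at P = 46.
CS = ½(96 − 56)(40) = 800; PS = ½(56 − 46)(40) = 200.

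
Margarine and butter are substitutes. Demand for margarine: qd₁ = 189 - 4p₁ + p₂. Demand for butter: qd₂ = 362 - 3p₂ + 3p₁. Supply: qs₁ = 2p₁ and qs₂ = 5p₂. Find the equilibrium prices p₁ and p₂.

p₁ = 1874/45, p₂ = 913/15

Market 1: 189 - 4p₁ + p₂ = 2p₁ → 6p₁ - p₂ = 189.
Market 2: 8p₂ - 3p₁ = 362.
Eliminating p₂: 8×(1) + 1×(2) gives 45p₁ = 1874, so p₁ = 1874/45.
Back-substitute into (2): p₂ = (362 + 3×1874/45) / 8 = 913/15.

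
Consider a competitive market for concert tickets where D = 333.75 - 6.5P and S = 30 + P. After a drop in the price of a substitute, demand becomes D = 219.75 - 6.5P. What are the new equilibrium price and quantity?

P' = 25.3, Q' = 55.3

Original equilibrium: P* = 40.5, Q* = 70.5.
New equilibrium: 219.75 - 6.5P = 30 + P, so 189.75 = 7.5P and P' = 25.3; Q' = 219.75 − 6.5(25.3) = 55.3.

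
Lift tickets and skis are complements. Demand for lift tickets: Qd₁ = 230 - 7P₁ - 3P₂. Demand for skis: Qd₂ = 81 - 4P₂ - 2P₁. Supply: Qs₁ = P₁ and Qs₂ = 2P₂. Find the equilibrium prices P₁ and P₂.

Market 1: 230 - 7P₁ - 3P₂ = P₁ → 8P₁ + 3P₂ = 230.
Market 2: 6P₂ + 2P₁ = 81.
Eliminating P₂: 6×(1) − 3×(2) gives 42P₁ = 1137, so P₁ = 379/14.
Back-substitute into (2): P₂ = (81 − 2×379/14) / 6 = 94/21.

P₁ = 379/14, P₂ = 94/21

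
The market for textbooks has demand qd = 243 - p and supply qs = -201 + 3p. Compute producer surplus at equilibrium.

Equilibrium: 243 - p = -201 + 3p gives p* = 111, q* = 132.
Supply starts at p = 67 (where qs = 0).
PS = ½(111 − 67)(132) = 2904.

Producer surplus = 2904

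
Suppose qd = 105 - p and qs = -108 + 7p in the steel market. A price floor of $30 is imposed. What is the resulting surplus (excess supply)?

Equilibrium price would be p* = 26.625, so the floor at 30 binds.
At p = 30: qd = 75, qs = 102.
Surplus = 102 − 75 = 27.

Surplus = 27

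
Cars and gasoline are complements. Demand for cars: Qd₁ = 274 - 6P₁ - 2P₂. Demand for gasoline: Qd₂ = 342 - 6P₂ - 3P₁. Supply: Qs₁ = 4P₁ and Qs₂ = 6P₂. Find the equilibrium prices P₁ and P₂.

Market 1: 274 - 6P₁ - 2P₂ = 4P₁ → 10P₁ + 2P₂ = 274.
Market 2: 12P₂ + 3P₁ = 342.
Eliminating P₂: 12×(1) − 2×(2) gives 114P₁ = 2604, so P₁ = 434/19.
Back-substitute into (2): P₂ = (342 − 3×434/19) / 12 = 433/19.

P₁ = 434/19, P₂ = 433/19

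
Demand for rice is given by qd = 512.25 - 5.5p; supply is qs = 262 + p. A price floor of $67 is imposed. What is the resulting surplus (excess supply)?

Surplus = 185.25

Equilibrium price would be p* = 38.5, so the floor at 67 binds.
At p = 67: qd = 143.75, qs = 329.
Surplus = 329 − 143.75 = 185.25.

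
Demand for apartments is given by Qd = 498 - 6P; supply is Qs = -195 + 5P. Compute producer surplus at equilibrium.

Equilibrium: 498 - 6P = -195 + 5P gives P* = 63, Q* = 120.
Supply starts at P = 39 (where Qs = 0).
PS = ½(63 − 39)(120) = 1440.

Producer surplus = 1440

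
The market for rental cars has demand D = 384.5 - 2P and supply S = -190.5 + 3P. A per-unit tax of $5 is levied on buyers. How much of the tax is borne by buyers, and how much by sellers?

Pre-tax equilibrium: P* = 115, Q* = 154.5.
Tax on buyers shifts demand to D = 384.5 − 2(P + 5) = 374.5 - 2P.
374.5 - 2P = -190.5 + 3P gives seller price Ps = 113; buyers pay Pb = 113 + 5 = 118.
New quantity: Q = 384.5 − 2(118) = 148.5.
Buyer burden = 118 − 115 = 3; seller burden = 115 − 113 = 2.

Buyers bear $3, sellers bear $2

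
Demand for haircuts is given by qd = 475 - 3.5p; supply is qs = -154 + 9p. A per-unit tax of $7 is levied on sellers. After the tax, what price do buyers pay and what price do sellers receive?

Pre-tax equilibrium: p* = 50.32, q* = 298.88.
Tax on sellers shifts supply to qs = -154 + 9(p − 7) = -217 + 9p.
475 - 3.5p = -217 + 9p gives buyer price pb = 55.36; sellers receive ps = 55.36 − 7 = 48.36.
New quantity: q = 475 − 3.5(55.36) = 281.24.

Buyers pay $55.36, sellers receive $48.36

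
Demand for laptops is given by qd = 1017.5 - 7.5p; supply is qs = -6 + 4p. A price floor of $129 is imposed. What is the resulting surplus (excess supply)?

Surplus = 460

Equilibrium price would be p* = 89, so the floor at 129 binds.
At p = 129: qd = 50, qs = 510.
Surplus = 510 − 50 = 460.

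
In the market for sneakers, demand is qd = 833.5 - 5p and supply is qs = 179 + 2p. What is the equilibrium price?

p* = 93.5

Set qd = qs: 833.5 - 5p = 179 + 2p.
654.5 = 7p, so p* = 93.5.
q* = 833.5 − 5(93.5) = 366.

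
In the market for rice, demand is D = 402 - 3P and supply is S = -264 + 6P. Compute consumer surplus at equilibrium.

Consumer surplus = 5400

Equilibrium: 402 - 3P = -264 + 6P gives P* = 74, Q* = 180.
Demand choke price (D = 0): P = 134.
CS = ½(134 − 74)(180) = 5400.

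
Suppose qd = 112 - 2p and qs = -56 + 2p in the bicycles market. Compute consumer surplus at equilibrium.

Consumer surplus = 196

Equilibrium: 112 - 2p = -56 + 2p gives p* = 42, q* = 28.
Demand choke price (qd = 0): p = 56.
CS = ½(56 − 42)(28) = 196.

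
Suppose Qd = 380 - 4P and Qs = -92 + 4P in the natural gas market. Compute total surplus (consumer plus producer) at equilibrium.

Total surplus = 5184

Equilibrium: 380 - 4P = -92 + 4P gives P* = 59, Q* = 144.
Demand choke price: P = 95; supply starts at P = 23.
CS = ½(95 − 59)(144) = 2592; PS = ½(59 − 23)(144) = 2592.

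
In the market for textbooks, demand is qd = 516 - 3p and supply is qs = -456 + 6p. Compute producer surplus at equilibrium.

Equilibrium: 516 - 3p = -456 + 6p gives p* = 108, q* = 192.
Supply starts at p = 76 (where qs = 0).
PS = ½(108 − 76)(192) = 3072.

Producer surplus = 3072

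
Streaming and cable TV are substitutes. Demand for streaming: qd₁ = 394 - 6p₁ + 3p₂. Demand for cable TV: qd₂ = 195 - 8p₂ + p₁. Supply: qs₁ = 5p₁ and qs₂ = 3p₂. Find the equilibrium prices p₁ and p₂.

Market 1: 394 - 6p₁ + 3p₂ = 5p₁ → 11p₁ - 3p₂ = 394.
Market 2: 11p₂ - p₁ = 195.
Eliminating p₂: 11×(1) + 3×(2) gives 118p₁ = 4919, so p₁ = 4919/118.
Back-substitute into (2): p₂ = (195 + 1×4919/118) / 11 = 2539/118.

p₁ = 4919/118, p₂ = 2539/118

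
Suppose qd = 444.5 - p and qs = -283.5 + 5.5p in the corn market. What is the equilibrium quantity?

q* = 332.5

Set qd = qs: 444.5 - p = -283.5 + 5.5p.
728 = 6.5p, so p* = 112.
q* = 444.5 − 1(112) = 332.5.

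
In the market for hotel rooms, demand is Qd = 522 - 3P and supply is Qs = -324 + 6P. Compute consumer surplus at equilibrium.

Equilibrium: 522 - 3P = -324 + 6P gives P* = 94, Q* = 240.
Demand choke price (Qd = 0): P = 174.
CS = ½(174 − 94)(240) = 9600.

Consumer surplus = 9600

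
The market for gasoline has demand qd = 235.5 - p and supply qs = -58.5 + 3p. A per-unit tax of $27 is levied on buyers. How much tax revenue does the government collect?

Tax revenue = 3827.25

Pre-tax equilibrium: p* = 73.5, q* = 162.
Tax on buyers shifts demand to qd = 235.5 − 1(p + 27) = 208.5 - p.
208.5 - p = -58.5 + 3p gives seller price ps = 66.75; buyers pay pb = 66.75 + 27 = 93.75.
New quantity: q = 235.5 − 1(93.75) = 141.75.
Revenue = 27 × 141.75 = 3827.25.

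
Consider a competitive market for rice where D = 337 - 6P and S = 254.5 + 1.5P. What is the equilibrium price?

P* = 11

Set D = S: 337 - 6P = 254.5 + 1.5P.
82.5 = 7.5P, so P* = 11.
Q* = 337 − 6(11) = 271.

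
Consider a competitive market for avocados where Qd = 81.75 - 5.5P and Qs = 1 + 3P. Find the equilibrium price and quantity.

Set Qd = Qs: 81.75 - 5.5P = 1 + 3P.
80.75 = 8.5P, so P* = 9.5.
Q* = 81.75 − 5.5(9.5) = 29.5.

P* = 9.5, Q* = 29.5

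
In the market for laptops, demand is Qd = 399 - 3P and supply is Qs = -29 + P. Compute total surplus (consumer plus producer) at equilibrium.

Total surplus = 4056

Equilibrium: 399 - 3P = -29 + P gives P* = 107, Q* = 78.
Demand choke price: P = 133; supply starts at P = 29.
CS = ½(133 − 107)(78) = 1014; PS = ½(107 − 29)(78) = 3042.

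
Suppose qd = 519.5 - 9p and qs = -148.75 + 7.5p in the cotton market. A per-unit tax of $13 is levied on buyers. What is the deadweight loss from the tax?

Pre-tax equilibrium: p* = 40.5, q* = 155.
Tax on buyers shifts demand to qd = 519.5 − 9(p + 13) = 402.5 - 9p.
402.5 - 9p = -148.75 + 7.5p gives seller price ps = 735/22; buyers pay pb = 735/22 + 13 = 1021/22.
New quantity: q = 519.5 − 9(1021/22) = 1120/11.
DWL = ½ × 13 × (155 − 1120/11) = 7605/22.

Deadweight loss = 7605/22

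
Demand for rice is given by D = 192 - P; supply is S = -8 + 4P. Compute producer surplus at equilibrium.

Equilibrium: 192 - P = -8 + 4P gives P* = 40, Q* = 152.
Supply starts at P = 2 (where S = 0).
PS = ½(40 − 2)(152) = 2888.

Producer surplus = 2888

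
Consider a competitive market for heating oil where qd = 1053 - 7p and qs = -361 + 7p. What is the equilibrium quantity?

Set qd = qs: 1053 - 7p = -361 + 7p.
1414 = 14p, so p* = 101.
q* = 1053 − 7(101) = 346.

q* = 346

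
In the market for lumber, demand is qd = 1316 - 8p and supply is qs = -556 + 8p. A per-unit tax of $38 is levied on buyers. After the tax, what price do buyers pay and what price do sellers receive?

Buyers pay $136, sellers receive $98

Pre-tax equilibrium: p* = 117, q* = 380.
Tax on buyers shifts demand to qd = 1316 − 8(p + 38) = 1012 - 8p.
1012 - 8p = -556 + 8p gives seller price ps = 98; buyers pay pb = 98 + 38 = 136.
New quantity: q = 1316 − 8(136) = 228.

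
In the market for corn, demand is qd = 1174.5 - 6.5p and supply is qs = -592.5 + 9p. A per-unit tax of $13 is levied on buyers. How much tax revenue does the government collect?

Pre-tax equilibrium: p* = 114, q* = 433.5.
Tax on buyers shifts demand to qd = 1174.5 − 6.5(p + 13) = 1090 - 6.5p.
1090 - 6.5p = -592.5 + 9p gives seller price ps = 3365/31; buyers pay pb = 3365/31 + 13 = 3768/31.
New quantity: q = 1174.5 − 6.5(3768/31) = 23835/62.
Revenue = 13 × 23835/62 = 309855/62.

Tax revenue = 309855/62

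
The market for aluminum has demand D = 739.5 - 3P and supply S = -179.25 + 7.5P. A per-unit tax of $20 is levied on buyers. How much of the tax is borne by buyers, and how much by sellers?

Pre-tax equilibrium: P* = 87.5, Q* = 477.
Tax on buyers shifts demand to D = 739.5 − 3(P + 20) = 679.5 - 3P.
679.5 - 3P = -179.25 + 7.5P gives seller price Ps = 1145/14; buyers pay Pb = 1145/14 + 20 = 1425/14.
New quantity: Q = 739.5 − 3(1425/14) = 3039/7.
Buyer burden = 1425/14 − 87.5 = 100/7; seller burden = 87.5 − 1145/14 = 40/7.

Buyers bear 100/7, sellers bear 40/7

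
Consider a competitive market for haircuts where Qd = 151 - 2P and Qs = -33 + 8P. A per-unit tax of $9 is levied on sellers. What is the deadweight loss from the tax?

Pre-tax equilibrium: P* = 18.4, Q* = 114.2.
Tax on sellers shifts supply to Qs = -33 + 8(P − 9) = -105 + 8P.
151 - 2P = -105 + 8P gives buyer price Pb = 25.6; sellers receive Ps = 25.6 − 9 = 16.6.
New quantity: Q = 151 − 2(25.6) = 99.8.
DWL = ½ × 9 × (114.2 − 99.8) = 64.8.

Deadweight loss = 64.8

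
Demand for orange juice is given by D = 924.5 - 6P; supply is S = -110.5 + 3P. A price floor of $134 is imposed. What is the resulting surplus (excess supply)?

Equilibrium price would be P* = 115, so the floor at 134 binds.
At P = 134: D = 120.5, S = 291.5.
Surplus = 291.5 − 120.5 = 171.

Surplus = 171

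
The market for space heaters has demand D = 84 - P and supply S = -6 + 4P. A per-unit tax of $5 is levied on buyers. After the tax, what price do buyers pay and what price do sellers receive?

Pre-tax equilibrium: P* = 18, Q* = 66.
Tax on buyers shifts demand to D = 84 − 1(P + 5) = 79 - P.
79 - P = -6 + 4P gives seller price Ps = 17; buyers pay Pb = 17 + 5 = 22.
New quantity: Q = 84 − 1(22) = 62.

Buyers pay $22, sellers receive $17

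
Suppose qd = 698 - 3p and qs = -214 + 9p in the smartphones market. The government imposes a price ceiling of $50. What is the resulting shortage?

Equilibrium price would be p* = 76, so the ceiling at 50 binds.
At p = 50: qd = 698 − 3(50) = 548, qs = -214 + 9(50) = 236.
Shortage = 548 − 236 = 312.

Shortage = 312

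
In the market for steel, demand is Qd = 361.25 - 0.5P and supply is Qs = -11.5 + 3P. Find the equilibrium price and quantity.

Set Qd = Qs: 361.25 - 0.5P = -11.5 + 3P.
372.75 = 3.5P, so P* = 106.5.
Q* = 361.25 − 0.5(106.5) = 308.

P* = 106.5, Q* = 308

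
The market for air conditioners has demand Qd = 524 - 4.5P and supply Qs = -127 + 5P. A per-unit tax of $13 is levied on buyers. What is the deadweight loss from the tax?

Pre-tax equilibrium: P* = 1302/19, Q* = 4097/19.
Tax on buyers shifts demand to Qd = 524 − 4.5(P + 13) = 465.5 - 4.5P.
465.5 - 4.5P = -127 + 5P gives seller price Ps = 1185/19; buyers pay Pb = 1185/19 + 13 = 1432/19.
New quantity: Q = 524 − 4.5(1432/19) = 3512/19.
DWL = ½ × 13 × (4097/19 − 3512/19) = 7605/38.

Deadweight loss = 7605/38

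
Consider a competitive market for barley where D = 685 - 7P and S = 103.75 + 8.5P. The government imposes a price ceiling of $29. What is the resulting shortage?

Shortage = 131.75

Equilibrium price would be P* = 37.5, so the ceiling at 29 binds.
At P = 29: D = 685 − 7(29) = 482, S = 103.75 + 8.5(29) = 350.25.
Shortage = 482 − 350.25 = 131.75.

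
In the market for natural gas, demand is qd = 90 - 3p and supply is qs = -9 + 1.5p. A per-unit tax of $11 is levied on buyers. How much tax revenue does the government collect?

Pre-tax equilibrium: p* = 22, q* = 24.
Tax on buyers shifts demand to qd = 90 − 3(p + 11) = 57 - 3p.
57 - 3p = -9 + 1.5p gives seller price ps = 44/3; buyers pay pb = 44/3 + 11 = 77/3.
New quantity: q = 90 − 3(77/3) = 13.
Revenue = 11 × 13 = 143.

Tax revenue = 143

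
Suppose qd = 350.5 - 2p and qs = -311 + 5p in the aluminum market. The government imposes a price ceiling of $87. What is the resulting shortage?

Shortage = 52.5

Equilibrium price would be p* = 94.5, so the ceiling at 87 binds.
At p = 87: qd = 350.5 − 2(87) = 176.5, qs = -311 + 5(87) = 124.
Shortage = 176.5 − 124 = 52.5.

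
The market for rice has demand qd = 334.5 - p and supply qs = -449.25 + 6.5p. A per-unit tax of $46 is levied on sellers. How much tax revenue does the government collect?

Tax revenue = 131192/15

Pre-tax equilibrium: p* = 104.5, q* = 230.
Tax on sellers shifts supply to qs = -449.25 + 6.5(p − 46) = -748.25 + 6.5p.
334.5 - p = -748.25 + 6.5p gives buyer price pb = 4331/30; sellers receive ps = 4331/30 − 46 = 2951/30.
New quantity: q = 334.5 − 1(4331/30) = 2852/15.
Revenue = 46 × 2852/15 = 131192/15.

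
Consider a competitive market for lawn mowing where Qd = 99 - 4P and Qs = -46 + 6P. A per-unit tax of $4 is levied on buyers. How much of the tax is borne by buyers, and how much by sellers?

Buyers bear $2.4, sellers bear $1.6

Pre-tax equilibrium: P* = 14.5, Q* = 41.
Tax on buyers shifts demand to Qd = 99 − 4(P + 4) = 83 - 4P.
83 - 4P = -46 + 6P gives seller price Ps = 12.9; buyers pay Pb = 12.9 + 4 = 16.9.
New quantity: Q = 99 − 4(16.9) = 31.4.
Buyer burden = 16.9 − 14.5 = 2.4; seller burden = 14.5 − 12.9 = 1.6.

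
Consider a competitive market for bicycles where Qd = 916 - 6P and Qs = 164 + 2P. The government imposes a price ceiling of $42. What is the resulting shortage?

Equilibrium price would be P* = 94, so the ceiling at 42 binds.
At P = 42: Qd = 916 − 6(42) = 664, Qs = 164 + 2(42) = 248.
Shortage = 664 − 248 = 416.

Shortage = 416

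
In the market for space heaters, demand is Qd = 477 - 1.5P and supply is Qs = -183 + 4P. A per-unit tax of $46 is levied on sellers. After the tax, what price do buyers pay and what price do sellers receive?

Pre-tax equilibrium: P* = 120, Q* = 297.
Tax on sellers shifts supply to Qs = -183 + 4(P − 46) = -367 + 4P.
477 - 1.5P = -367 + 4P gives buyer price Pb = 1688/11; sellers receive Ps = 1688/11 − 46 = 1182/11.
New quantity: Q = 477 − 1.5(1688/11) = 2715/11.

Buyers pay 1688/11, sellers receive 1182/11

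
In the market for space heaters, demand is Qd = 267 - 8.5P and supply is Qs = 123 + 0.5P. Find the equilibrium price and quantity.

P* = 16, Q* = 131

Set Qd = Qs: 267 - 8.5P = 123 + 0.5P.
144 = 9P, so P* = 16.
Q* = 267 − 8.5(16) = 131.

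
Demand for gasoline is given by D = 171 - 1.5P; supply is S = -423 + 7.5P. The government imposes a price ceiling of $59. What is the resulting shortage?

Equilibrium price would be P* = 66, so the ceiling at 59 binds.
At P = 59: D = 171 − 1.5(59) = 82.5, S = -423 + 7.5(59) = 19.5.
Shortage = 82.5 − 19.5 = 63.

Shortage = 63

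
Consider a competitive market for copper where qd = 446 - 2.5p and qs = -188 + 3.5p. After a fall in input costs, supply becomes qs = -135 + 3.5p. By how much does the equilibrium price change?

Δp = -53/6

Original equilibrium: p* = 317/3, q* = 1091/6.
New equilibrium: 446 - 2.5p = -135 + 3.5p, so 581 = 6p and p' = 581/6; q' = 446 − 2.5(581/6) = 2447/12.
Change in price: 581/6 − 317/3 = -53/6.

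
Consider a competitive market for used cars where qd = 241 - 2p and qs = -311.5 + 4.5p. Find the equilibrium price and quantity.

Set qd = qs: 241 - 2p = -311.5 + 4.5p.
552.5 = 6.5p, so p* = 85.
q* = 241 − 2(85) = 71.

p* = 85, q* = 71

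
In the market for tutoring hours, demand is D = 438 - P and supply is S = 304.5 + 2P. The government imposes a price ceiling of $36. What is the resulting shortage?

Shortage = 25.5

Equilibrium price would be P* = 44.5, so the ceiling at 36 binds.
At P = 36: D = 438 − 1(36) = 402, S = 304.5 + 2(36) = 376.5.
Shortage = 402 − 376.5 = 25.5.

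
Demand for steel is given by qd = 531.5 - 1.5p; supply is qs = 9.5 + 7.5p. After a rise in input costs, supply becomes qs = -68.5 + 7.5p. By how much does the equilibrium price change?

Δp = 26/3

Original equilibrium: p* = 58, q* = 444.5.
New equilibrium: 531.5 - 1.5p = -68.5 + 7.5p, so 600 = 9p and p' = 200/3; q' = 531.5 − 1.5(200/3) = 431.5.
Change in price: 200/3 − 58 = 26/3.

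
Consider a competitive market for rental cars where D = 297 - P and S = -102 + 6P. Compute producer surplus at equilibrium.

Equilibrium: 297 - P = -102 + 6P gives P* = 57, Q* = 240.
Supply starts at P = 17 (where S = 0).
PS = ½(57 − 17)(240) = 4800.

Producer surplus = 4800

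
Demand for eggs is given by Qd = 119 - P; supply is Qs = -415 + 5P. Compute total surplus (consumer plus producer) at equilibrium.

Total surplus = 540

Equilibrium: 119 - P = -415 + 5P gives P* = 89, Q* = 30.
Demand choke price: P = 119; supply starts at P = 83.
CS = ½(119 − 89)(30) = 450; PS = ½(89 − 83)(30) = 90.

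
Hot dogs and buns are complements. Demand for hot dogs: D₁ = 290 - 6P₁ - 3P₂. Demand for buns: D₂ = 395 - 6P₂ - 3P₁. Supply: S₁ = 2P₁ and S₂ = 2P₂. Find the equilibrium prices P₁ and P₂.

Market 1: 290 - 6P₁ - 3P₂ = 2P₁ → 8P₁ + 3P₂ = 290.
Market 2: 8P₂ + 3P₁ = 395.
Eliminating P₂: 8×(1) − 3×(2) gives 55P₁ = 1135, so P₁ = 227/11.
Back-substitute into (2): P₂ = (395 − 3×227/11) / 8 = 458/11.

P₁ = 227/11, P₂ = 458/11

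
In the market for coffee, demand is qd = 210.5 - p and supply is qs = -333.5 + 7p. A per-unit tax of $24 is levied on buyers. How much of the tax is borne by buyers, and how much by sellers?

Pre-tax equilibrium: p* = 68, q* = 142.5.
Tax on buyers shifts demand to qd = 210.5 − 1(p + 24) = 186.5 - p.
186.5 - p = -333.5 + 7p gives seller price ps = 65; buyers pay pb = 65 + 24 = 89.
New quantity: q = 210.5 − 1(89) = 121.5.
Buyer burden = 89 − 68 = 21; seller burden = 68 − 65 = 3.

Buyers bear $21, sellers bear $3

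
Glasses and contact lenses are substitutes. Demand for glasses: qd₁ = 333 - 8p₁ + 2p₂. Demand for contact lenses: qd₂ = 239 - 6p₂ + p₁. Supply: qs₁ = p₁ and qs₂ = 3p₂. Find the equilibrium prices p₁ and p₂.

Market 1: 333 - 8p₁ + 2p₂ = p₁ → 9p₁ - 2p₂ = 333.
Market 2: 9p₂ - p₁ = 239.
Eliminating p₂: 9×(1) + 2×(2) gives 79p₁ = 3475, so p₁ = 3475/79.
Back-substitute into (2): p₂ = (239 + 1×3475/79) / 9 = 2484/79.

p₁ = 3475/79, p₂ = 2484/79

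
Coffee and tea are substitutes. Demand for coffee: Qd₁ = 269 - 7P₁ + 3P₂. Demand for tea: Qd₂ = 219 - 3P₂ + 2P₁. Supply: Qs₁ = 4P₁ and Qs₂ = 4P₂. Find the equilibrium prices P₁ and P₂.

Market 1: 269 - 7P₁ + 3P₂ = 4P₁ → 11P₁ - 3P₂ = 269.
Market 2: 7P₂ - 2P₁ = 219.
Eliminating P₂: 7×(1) + 3×(2) gives 71P₁ = 2540, so P₁ = 2540/71.
Back-substitute into (2): P₂ = (219 + 2×2540/71) / 7 = 2947/71.

P₁ = 2540/71, P₂ = 2947/71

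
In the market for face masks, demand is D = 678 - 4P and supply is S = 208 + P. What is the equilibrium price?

Set D = S: 678 - 4P = 208 + P.
470 = 5P, so P* = 94.
Q* = 678 − 4(94) = 302.

P* = 94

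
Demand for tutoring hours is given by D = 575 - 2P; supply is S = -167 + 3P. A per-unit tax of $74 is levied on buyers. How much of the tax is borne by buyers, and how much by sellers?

Buyers bear $44.4, sellers bear $29.6

Pre-tax equilibrium: P* = 148.4, Q* = 278.2.
Tax on buyers shifts demand to D = 575 − 2(P + 74) = 427 - 2P.
427 - 2P = -167 + 3P gives seller price Ps = 118.8; buyers pay Pb = 118.8 + 74 = 192.8.
New quantity: Q = 575 − 2(192.8) = 189.4.
Buyer burden = 192.8 − 148.4 = 44.4; seller burden = 148.4 − 118.8 = 29.6.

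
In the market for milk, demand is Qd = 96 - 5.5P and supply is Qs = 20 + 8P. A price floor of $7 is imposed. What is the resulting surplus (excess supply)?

Surplus = 18.5

Equilibrium price would be P* = 152/27, so the floor at 7 binds.
At P = 7: Qd = 57.5, Qs = 76.
Surplus = 76 − 57.5 = 18.5.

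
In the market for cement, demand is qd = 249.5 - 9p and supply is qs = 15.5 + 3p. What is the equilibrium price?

Set qd = qs: 249.5 - 9p = 15.5 + 3p.
234 = 12p, so p* = 19.5.
q* = 249.5 − 9(19.5) = 74.

p* = 19.5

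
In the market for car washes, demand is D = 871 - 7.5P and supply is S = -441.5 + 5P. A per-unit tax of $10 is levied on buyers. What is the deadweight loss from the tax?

Deadweight loss = 150

Pre-tax equilibrium: P* = 105, Q* = 83.5.
Tax on buyers shifts demand to D = 871 − 7.5(P + 10) = 796 - 7.5P.
796 - 7.5P = -441.5 + 5P gives seller price Ps = 99; buyers pay Pb = 99 + 10 = 109.
New quantity: Q = 871 − 7.5(109) = 53.5.
DWL = ½ × 10 × (83.5 − 53.5) = 150.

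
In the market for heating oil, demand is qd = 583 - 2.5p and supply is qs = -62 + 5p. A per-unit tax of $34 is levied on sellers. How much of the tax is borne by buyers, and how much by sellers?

Pre-tax equilibrium: p* = 86, q* = 368.
Tax on sellers shifts supply to qs = -62 + 5(p − 34) = -232 + 5p.
583 - 2.5p = -232 + 5p gives buyer price pb = 326/3; sellers receive ps = 326/3 − 34 = 224/3.
New quantity: q = 583 − 2.5(326/3) = 934/3.
Buyer burden = 326/3 − 86 = 68/3; seller burden = 86 − 224/3 = 34/3.

Buyers bear 68/3, sellers bear 34/3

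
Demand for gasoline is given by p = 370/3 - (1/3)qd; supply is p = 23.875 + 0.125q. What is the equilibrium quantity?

q* = 217

Set the two price expressions equal: 370/3 - (1/3)q = 23.875 + 0.125q.
2387/24 = (11/24)q, so q* = 217.
p* = 370/3 − (1/3)(217) = 51.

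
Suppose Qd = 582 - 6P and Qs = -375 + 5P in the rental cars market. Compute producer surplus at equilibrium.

Producer surplus = 360

Equilibrium: 582 - 6P = -375 + 5P gives P* = 87, Q* = 60.
Supply starts at P = 75 (where Qs = 0).
PS = ½(87 − 75)(60) = 360.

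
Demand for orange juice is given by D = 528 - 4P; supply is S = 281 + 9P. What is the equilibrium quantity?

Q* = 452

Set D = S: 528 - 4P = 281 + 9P.
247 = 13P, so P* = 19.
Q* = 528 − 4(19) = 452.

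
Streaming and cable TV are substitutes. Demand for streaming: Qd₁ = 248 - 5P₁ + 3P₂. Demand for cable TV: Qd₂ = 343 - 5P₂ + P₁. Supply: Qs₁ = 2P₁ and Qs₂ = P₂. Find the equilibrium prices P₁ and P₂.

Market 1: 248 - 5P₁ + 3P₂ = 2P₁ → 7P₁ - 3P₂ = 248.
Market 2: 6P₂ - P₁ = 343.
Eliminating P₂: 6×(1) + 3×(2) gives 39P₁ = 2517, so P₁ = 839/13.
Back-substitute into (2): P₂ = (343 + 1×839/13) / 6 = 883/13.

P₁ = 839/13, P₂ = 883/13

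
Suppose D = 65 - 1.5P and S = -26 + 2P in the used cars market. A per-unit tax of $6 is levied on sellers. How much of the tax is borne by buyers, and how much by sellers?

Buyers bear 24/7, sellers bear 18/7

Pre-tax equilibrium: P* = 26, Q* = 26.
Tax on sellers shifts supply to S = -26 + 2(P − 6) = -38 + 2P.
65 - 1.5P = -38 + 2P gives buyer price Pb = 206/7; sellers receive Ps = 206/7 − 6 = 164/7.
New quantity: Q = 65 − 1.5(206/7) = 146/7.
Buyer burden = 206/7 − 26 = 24/7; seller burden = 26 − 164/7 = 18/7.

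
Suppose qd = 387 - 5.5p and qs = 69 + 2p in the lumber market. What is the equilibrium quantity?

q* = 153.8

Set qd = qs: 387 - 5.5p = 69 + 2p.
318 = 7.5p, so p* = 42.4.
q* = 387 − 5.5(42.4) = 153.8.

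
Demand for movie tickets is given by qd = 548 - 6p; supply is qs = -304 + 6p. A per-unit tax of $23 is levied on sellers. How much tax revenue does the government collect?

Pre-tax equilibrium: p* = 71, q* = 122.
Tax on sellers shifts supply to qs = -304 + 6(p − 23) = -442 + 6p.
548 - 6p = -442 + 6p gives buyer price pb = 82.5; sellers receive ps = 82.5 − 23 = 59.5.
New quantity: q = 548 − 6(82.5) = 53.
Revenue = 23 × 53 = 1219.

Tax revenue = 1219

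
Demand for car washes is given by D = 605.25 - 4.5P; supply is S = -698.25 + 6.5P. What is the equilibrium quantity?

Q* = 72

Set D = S: 605.25 - 4.5P = -698.25 + 6.5P.
1303.5 = 11P, so P* = 118.5.
Q* = 605.25 − 4.5(118.5) = 72.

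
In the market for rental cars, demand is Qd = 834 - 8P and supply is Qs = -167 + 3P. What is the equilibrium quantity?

Q* = 106

Set Qd = Qs: 834 - 8P = -167 + 3P.
1001 = 11P, so P* = 91.
Q* = 834 − 8(91) = 106.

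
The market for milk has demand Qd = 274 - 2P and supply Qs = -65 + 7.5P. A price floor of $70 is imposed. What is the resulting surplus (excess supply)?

Surplus = 326

Equilibrium price would be P* = 678/19, so the floor at 70 binds.
At P = 70: Qd = 134, Qs = 460.
Surplus = 460 − 134 = 326.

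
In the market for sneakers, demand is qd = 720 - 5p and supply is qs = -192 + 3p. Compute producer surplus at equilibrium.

Equilibrium: 720 - 5p = -192 + 3p gives p* = 114, q* = 150.
Supply starts at p = 64 (where qs = 0).
PS = ½(114 − 64)(150) = 3750.

Producer surplus = 3750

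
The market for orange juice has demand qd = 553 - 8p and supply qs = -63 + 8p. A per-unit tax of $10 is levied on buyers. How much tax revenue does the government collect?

Tax revenue = 2050

Pre-tax equilibrium: p* = 38.5, q* = 245.
Tax on buyers shifts demand to qd = 553 − 8(p + 10) = 473 - 8p.
473 - 8p = -63 + 8p gives seller price ps = 33.5; buyers pay pb = 33.5 + 10 = 43.5.
New quantity: q = 553 − 8(43.5) = 205.
Revenue = 10 × 205 = 2050.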